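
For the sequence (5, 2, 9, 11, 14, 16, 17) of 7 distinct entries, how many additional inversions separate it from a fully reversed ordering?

Maximum inversions for 7 distinct elements is C(7, 2) = 7·6/2 = 21.
Current inversions — for each element, count later smaller elements:
5: 1
2: 0
9: 0
11: 0
14: 0
16: 0
17: 0
Current total: 1 + 0 + 0 + 0 + 0 + 0 + 0 = 1
Shortfall: 21 − 1 = 20

20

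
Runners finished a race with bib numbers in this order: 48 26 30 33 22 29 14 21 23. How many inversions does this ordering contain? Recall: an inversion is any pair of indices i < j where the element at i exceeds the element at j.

Element-by-element contributions:
48 → 26, 30, 33, 22, 29, 14, 21, 23 → 8
26 → 22, 14, 21, 23 → 4
30 → 22, 29, 14, 21, 23 → 5
33 → 22, 29, 14, 21, 23 → 5
22 → 14, 21 → 2
29 → 14, 21, 23 → 3
14 → none → 0
21 → none → 0
23 → none → 0
Sum: 8 + 4 + 5 + 5 + 2 + 3 + 0 + 0 + 0 = 27

27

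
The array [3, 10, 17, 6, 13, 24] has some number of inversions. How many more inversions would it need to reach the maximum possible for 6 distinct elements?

Maximum inversions for 6 distinct elements is C(6, 2) = 6·5/2 = 15.
Current inversions — for each element, count later smaller elements:
3: 0
10: 1
17: 2
6: 0
13: 0
24: 0
Current total: 0 + 1 + 2 + 0 + 0 + 0 = 3
Shortfall: 15 − 3 = 12

12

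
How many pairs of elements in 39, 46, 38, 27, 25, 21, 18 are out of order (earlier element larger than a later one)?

20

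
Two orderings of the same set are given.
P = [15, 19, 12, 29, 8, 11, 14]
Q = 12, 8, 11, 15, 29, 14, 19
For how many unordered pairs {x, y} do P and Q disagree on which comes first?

Assign each item its position (1..7) in the first ordering, then rewrite the second ordering as that position sequence:
positions: 15→1, 19→2, 12→3, 29→4, 8→5, 11→6, 14→7
second ordering as positions: [3, 5, 6, 1, 4, 7, 2]
Discordant pairs = inversions in this position sequence.
3: 1, 2 → 2
5: 1, 4, 2 → 3
6: 1, 4, 2 → 3
1: 0
4: 2 → 1
7: 2 → 1
2: 0
Total: 2 + 3 + 3 + 0 + 1 + 1 + 0 = 10

10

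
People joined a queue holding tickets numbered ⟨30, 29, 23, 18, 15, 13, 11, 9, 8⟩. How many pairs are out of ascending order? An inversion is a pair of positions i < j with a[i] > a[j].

Inversions: 36

Element-by-element contributions:
30: 8
29: 7
23: 6
18: 5
15: 4
13: 3
11: 2
9: 1
8: 0
Sum: 8 + 7 + 6 + 5 + 4 + 3 + 2 + 1 + 0 = 36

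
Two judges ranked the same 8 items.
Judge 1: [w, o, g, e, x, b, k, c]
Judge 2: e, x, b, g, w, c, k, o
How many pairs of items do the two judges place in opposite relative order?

14 discordant pairs

Assign each item its position (1..8) in the first ordering, then rewrite the second ordering as that position sequence:
positions: w→1, o→2, g→3, e→4, x→5, b→6, k→7, c→8
second ordering as positions: [4, 5, 6, 3, 1, 8, 7, 2]
Discordant pairs = inversions in this position sequence.
4: 3, 1, 2 → 3
5: 3, 1, 2 → 3
6: 3, 1, 2 → 3
3: 1, 2 → 2
1: 0
8: 7, 2 → 2
7: 2 → 1
2: 0
Total: 3 + 3 + 3 + 2 + 0 + 2 + 1 + 0 = 14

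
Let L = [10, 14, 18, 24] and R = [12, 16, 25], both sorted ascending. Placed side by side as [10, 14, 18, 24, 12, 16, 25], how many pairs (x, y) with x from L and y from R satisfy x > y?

For each element r of the right run, count left-run elements greater than r:
r = 12: 14, 18, 24 → 3
r = 16: 18, 24 → 2
r = 25: none → 0
Cross-inversions: 3 + 2 + 0 = 5

5 cross-inversions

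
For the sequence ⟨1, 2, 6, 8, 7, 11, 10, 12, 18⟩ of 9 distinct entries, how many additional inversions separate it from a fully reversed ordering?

Maximum inversions for 9 distinct elements is C(9, 2) = 9·8/2 = 36.
Current inversions — for each element, count later smaller elements:
1: 0
2: 0
6: 0
8: 1
7: 0
11: 1
10: 0
12: 0
18: 0
Current total: 0 + 0 + 0 + 1 + 0 + 1 + 0 + 0 + 0 = 2
Shortfall: 36 − 2 = 34

34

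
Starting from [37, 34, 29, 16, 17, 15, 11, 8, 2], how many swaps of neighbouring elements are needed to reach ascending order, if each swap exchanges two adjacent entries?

Minimum adjacent swaps = number of inversions (each swap of adjacent out-of-order elements removes one inversion and no swap can remove more).
Count inversions — for each element, later elements that are smaller:
37: 34, 29, 16, 17, 15, 11, 8, 2 → 8
34: 29, 16, 17, 15, 11, 8, 2 → 7
29: 16, 17, 15, 11, 8, 2 → 6
16: 15, 11, 8, 2 → 4
17: 15, 11, 8, 2 → 4
15: 11, 8, 2 → 3
11: 8, 2 → 2
8: 2 → 1
2: none → 0
Total inversions: 8 + 7 + 6 + 4 + 4 + 3 + 2 + 1 + 0 = 35

35 adjacent swaps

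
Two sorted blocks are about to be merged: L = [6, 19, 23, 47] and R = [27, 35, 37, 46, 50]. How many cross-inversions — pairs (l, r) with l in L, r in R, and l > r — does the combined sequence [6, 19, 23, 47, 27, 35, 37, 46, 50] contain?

4 split inversions

Count, for every r in R, how many entries of L exceed r:
r = 27: 47 → 1
r = 35: 47 → 1
r = 37: 47 → 1
r = 46: 47 → 1
r = 50: none → 0
Cross-inversions: 1 + 1 + 1 + 1 + 0 = 4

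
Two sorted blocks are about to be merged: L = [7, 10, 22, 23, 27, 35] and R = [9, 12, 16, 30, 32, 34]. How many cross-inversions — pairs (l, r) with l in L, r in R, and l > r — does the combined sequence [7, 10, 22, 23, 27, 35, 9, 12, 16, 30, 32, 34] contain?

16

For each element r of the right run, count left-run elements greater than r:
r = 9: 10, 22, 23, 27, 35 → 5
r = 12: 22, 23, 27, 35 → 4
r = 16: 22, 23, 27, 35 → 4
r = 30: 35 → 1
r = 32: 35 → 1
r = 34: 35 → 1
Cross-inversions: 5 + 4 + 4 + 1 + 1 + 1 = 16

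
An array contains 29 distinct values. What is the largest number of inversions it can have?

There are 406 inversions.

A reversed (strictly descending) arrangement makes every pair an inversion, giving C(29, 2) inversions.
C(29, 2) = 29·28/2 = 406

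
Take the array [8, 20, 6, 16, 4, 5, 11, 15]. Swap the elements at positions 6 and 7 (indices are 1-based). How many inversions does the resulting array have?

16 inversions

Positions 6 and 7 hold 5 and 11; after swapping, the array is [8, 20, 6, 16, 4, 11, 5, 15].
For each element, count later entries that are smaller:
8: 3
20: 6
6: 2
16: 4
4: 0
11: 1
5: 0
15: 0
Sum: 3 + 6 + 2 + 4 + 0 + 1 + 0 + 0 = 16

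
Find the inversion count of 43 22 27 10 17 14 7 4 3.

For each element, count later entries that are smaller:
43 → 22, 27, 10, 17, 14, 7, 4, 3 → 8
22 → 10, 17, 14, 7, 4, 3 → 6
27 → 10, 17, 14, 7, 4, 3 → 6
10 → 7, 4, 3 → 3
17 → 14, 7, 4, 3 → 4
14 → 7, 4, 3 → 3
7 → 4, 3 → 2
4 → 3 → 1
3 → none → 0
Sum: 8 + 6 + 6 + 3 + 4 + 3 + 2 + 1 + 0 = 33

33 inversions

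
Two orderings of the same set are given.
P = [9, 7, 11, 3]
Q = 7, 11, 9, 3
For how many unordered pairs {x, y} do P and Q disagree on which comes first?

Disagreeing pairs: 2

Assign each item its position (1..4) in the first ordering, then rewrite the second ordering as that position sequence:
positions: 9→1, 7→2, 11→3, 3→4
second ordering as positions: [2, 3, 1, 4]
Discordant pairs = inversions in this position sequence.
2: 1 → 1
3: 1 → 1
1: 0
4: 0
Total: 1 + 1 + 0 + 0 = 2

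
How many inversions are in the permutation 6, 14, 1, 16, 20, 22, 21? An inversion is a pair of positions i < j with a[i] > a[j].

3 inversions

Element-by-element contributions:
6 → 1 → 1
14 → 1 → 1
1 → none → 0
16 → none → 0
20 → none → 0
22 → 21 → 1
21 → none → 0
Sum: 1 + 1 + 0 + 0 + 0 + 1 + 0 = 3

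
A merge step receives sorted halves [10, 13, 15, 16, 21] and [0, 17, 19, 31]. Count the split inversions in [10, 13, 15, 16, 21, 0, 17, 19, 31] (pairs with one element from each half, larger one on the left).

Count, for every r in R, how many entries of L exceed r:
r = 0: 10, 13, 15, 16, 21 → 5
r = 17: 21 → 1
r = 19: 21 → 1
r = 31: none → 0
Cross-inversions: 5 + 1 + 1 + 0 = 7

7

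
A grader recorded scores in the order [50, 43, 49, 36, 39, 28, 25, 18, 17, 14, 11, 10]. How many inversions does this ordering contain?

For each element, count later entries that are smaller:
50 → 43, 49, 36, 39, 28, 25, 18, 17, 14, 11, 10 → 11
43 → 36, 39, 28, 25, 18, 17, 14, 11, 10 → 9
49 → 36, 39, 28, 25, 18, 17, 14, 11, 10 → 9
36 → 28, 25, 18, 17, 14, 11, 10 → 7
39 → 28, 25, 18, 17, 14, 11, 10 → 7
28 → 25, 18, 17, 14, 11, 10 → 6
25 → 18, 17, 14, 11, 10 → 5
18 → 17, 14, 11, 10 → 4
17 → 14, 11, 10 → 3
14 → 11, 10 → 2
11 → 10 → 1
10 → none → 0
Sum: 11 + 9 + 9 + 7 + 7 + 6 + 5 + 4 + 3 + 2 + 1 + 0 = 64

64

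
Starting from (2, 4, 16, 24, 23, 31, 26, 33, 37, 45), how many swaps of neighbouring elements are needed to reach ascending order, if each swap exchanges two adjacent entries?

2

The minimum number of adjacent swaps to sort an array equals its inversion count, since every such swap removes exactly one inversion.
Count inversions — for each element, later elements that are smaller:
2: none → 0
4: none → 0
16: none → 0
24: 23 → 1
23: none → 0
31: 26 → 1
26: none → 0
33: none → 0
37: none → 0
45: none → 0
Total inversions: 0 + 0 + 0 + 1 + 0 + 1 + 0 + 0 + 0 + 0 = 2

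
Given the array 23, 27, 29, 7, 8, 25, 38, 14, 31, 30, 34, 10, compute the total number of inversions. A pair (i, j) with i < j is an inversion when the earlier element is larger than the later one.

Inversions: 26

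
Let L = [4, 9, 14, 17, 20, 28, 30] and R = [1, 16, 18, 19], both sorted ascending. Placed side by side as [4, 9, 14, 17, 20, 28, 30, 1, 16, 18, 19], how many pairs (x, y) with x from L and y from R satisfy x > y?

17

Take each right-half value and tally the left-half values above it:
r = 1: 4, 9, 14, 17, 20, 28, 30 → 7
r = 16: 17, 20, 28, 30 → 4
r = 18: 20, 28, 30 → 3
r = 19: 20, 28, 30 → 3
Cross-inversions: 7 + 4 + 3 + 3 = 17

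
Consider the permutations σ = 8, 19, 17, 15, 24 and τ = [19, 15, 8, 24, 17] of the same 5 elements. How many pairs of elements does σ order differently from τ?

Assign each item its position (1..5) in the first ordering, then rewrite the second ordering as that position sequence:
positions: 8→1, 19→2, 17→3, 15→4, 24→5
second ordering as positions: [2, 4, 1, 5, 3]
Discordant pairs = inversions in this position sequence.
2: 1 → 1
4: 1, 3 → 2
1: 0
5: 3 → 1
3: 0
Total: 1 + 2 + 0 + 1 + 0 = 4

4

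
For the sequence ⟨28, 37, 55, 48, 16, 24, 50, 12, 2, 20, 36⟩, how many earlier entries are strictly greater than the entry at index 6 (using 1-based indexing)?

The element at index 6 is 24.
Elements before it: 28, 37, 55, 48, 16
Those larger than 24: 28, 37, 55, 48

4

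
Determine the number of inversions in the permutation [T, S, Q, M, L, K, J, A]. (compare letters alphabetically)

28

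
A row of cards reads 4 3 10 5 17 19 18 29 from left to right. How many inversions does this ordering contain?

For each element, count later entries that are smaller:
4 → 3 → 1
3 → none → 0
10 → 5 → 1
5 → none → 0
17 → none → 0
19 → 18 → 1
18 → none → 0
29 → none → 0
Sum: 1 + 0 + 1 + 0 + 0 + 1 + 0 + 0 = 3

3 out-of-order pairs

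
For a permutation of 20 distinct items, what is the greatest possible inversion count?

190 inversions

The maximum occurs when the array is in strictly decreasing order: every one of the C(20, 2) pairs is inverted.
C(20, 2) = 20·19/2 = 190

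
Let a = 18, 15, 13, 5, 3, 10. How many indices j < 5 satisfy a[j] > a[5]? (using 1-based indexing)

The element at index 5 is 3.
Elements before it: 18, 15, 13, 5
Those larger than 3: 18, 15, 13, 5

4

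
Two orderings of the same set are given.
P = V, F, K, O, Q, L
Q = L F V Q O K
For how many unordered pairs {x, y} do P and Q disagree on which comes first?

9 disagreeing pairs

Assign each item its position (1..6) in the first ordering, then rewrite the second ordering as that position sequence:
positions: V→1, F→2, K→3, O→4, Q→5, L→6
second ordering as positions: [6, 2, 1, 5, 4, 3]
Discordant pairs = inversions in this position sequence.
6: 2, 1, 5, 4, 3 → 5
2: 1 → 1
1: 0
5: 4, 3 → 2
4: 3 → 1
3: 0
Total: 5 + 1 + 0 + 2 + 1 + 0 = 9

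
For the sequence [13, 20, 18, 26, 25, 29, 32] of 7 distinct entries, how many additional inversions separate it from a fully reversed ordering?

Maximum inversions for 7 distinct elements is C(7, 2) = 7·6/2 = 21.
Current inversions — for each element, count later smaller elements:
13: 0
20: 1
18: 0
26: 1
25: 0
29: 0
32: 0
Current total: 0 + 1 + 0 + 1 + 0 + 0 + 0 = 2
Shortfall: 21 − 2 = 19

19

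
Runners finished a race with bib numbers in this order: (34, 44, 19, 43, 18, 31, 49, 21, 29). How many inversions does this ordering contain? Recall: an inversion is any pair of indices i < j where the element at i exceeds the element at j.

Count, for each position, how many later elements it exceeds:
34: 5
44: 6
19: 1
43: 4
18: 0
31: 2
49: 2
21: 0
29: 0
Sum: 5 + 6 + 1 + 4 + 0 + 2 + 2 + 0 + 0 = 20

20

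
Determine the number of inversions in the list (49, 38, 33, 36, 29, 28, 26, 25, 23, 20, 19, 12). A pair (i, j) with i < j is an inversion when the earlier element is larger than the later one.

For each element, count later entries that are smaller:
49: 11
38: 10
33: 8
36: 8
29: 7
28: 6
26: 5
25: 4
23: 3
20: 2
19: 1
12: 0
Sum: 11 + 10 + 8 + 8 + 7 + 6 + 5 + 4 + 3 + 2 + 1 + 0 = 65

65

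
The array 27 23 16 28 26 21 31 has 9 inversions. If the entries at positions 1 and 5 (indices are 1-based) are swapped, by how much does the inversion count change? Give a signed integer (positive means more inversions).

Positions 1 and 5 hold 27 and 26; after swapping, the array is [26, 23, 16, 28, 27, 21, 31].
For each element, count later entries that are smaller:
26 → 23, 16, 21 → 3
23 → 16, 21 → 2
16 → none → 0
28 → 27, 21 → 2
27 → 21 → 1
21 → none → 0
31 → none → 0
Sum: 3 + 2 + 0 + 2 + 1 + 0 + 0 = 8
Change: 8 − 9 = -1

-1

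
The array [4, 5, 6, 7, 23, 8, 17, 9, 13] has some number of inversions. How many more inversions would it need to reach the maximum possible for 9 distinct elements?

30 inversions short

Maximum inversions for 9 distinct elements is C(9, 2) = 9·8/2 = 36.
Current inversions — for each element, count later smaller elements:
4: 0
5: 0
6: 0
7: 0
23: 4
8: 0
17: 2
9: 0
13: 0
Current total: 0 + 0 + 0 + 0 + 4 + 0 + 2 + 0 + 0 = 6
Shortfall: 36 − 6 = 30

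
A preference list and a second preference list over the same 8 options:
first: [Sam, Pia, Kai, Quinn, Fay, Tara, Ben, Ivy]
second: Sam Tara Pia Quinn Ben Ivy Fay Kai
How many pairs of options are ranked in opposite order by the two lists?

Assign each item its position (1..8) in the first ordering, then rewrite the second ordering as that position sequence:
positions: Sam→1, Pia→2, Kai→3, Quinn→4, Fay→5, Tara→6, Ben→7, Ivy→8
second ordering as positions: [1, 6, 2, 4, 7, 8, 5, 3]
Discordant pairs = inversions in this position sequence.
1: 0
6: 2, 4, 5, 3 → 4
2: 0
4: 3 → 1
7: 5, 3 → 2
8: 5, 3 → 2
5: 3 → 1
3: 0
Total: 0 + 4 + 0 + 1 + 2 + 2 + 1 + 0 = 10

10 pairs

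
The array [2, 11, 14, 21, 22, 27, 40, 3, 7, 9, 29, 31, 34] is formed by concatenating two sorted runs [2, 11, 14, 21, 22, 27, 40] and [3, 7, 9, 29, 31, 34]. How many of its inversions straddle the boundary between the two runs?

There are 21 split inversions.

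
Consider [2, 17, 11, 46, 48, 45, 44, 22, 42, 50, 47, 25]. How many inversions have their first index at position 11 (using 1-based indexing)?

The element at index 11 is 47.
Elements after it: 25
Those smaller than 47: 25

1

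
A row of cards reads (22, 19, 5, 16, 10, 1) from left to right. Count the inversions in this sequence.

13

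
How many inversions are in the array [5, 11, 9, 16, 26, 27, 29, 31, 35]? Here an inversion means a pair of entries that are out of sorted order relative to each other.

1 out-of-order pair

Element-by-element contributions:
5: 0
11: 1
9: 0
16: 0
26: 0
27: 0
29: 0
31: 0
35: 0
Sum: 0 + 1 + 0 + 0 + 0 + 0 + 0 + 0 + 0 = 1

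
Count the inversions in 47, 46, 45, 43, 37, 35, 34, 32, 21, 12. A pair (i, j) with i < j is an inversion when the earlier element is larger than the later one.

45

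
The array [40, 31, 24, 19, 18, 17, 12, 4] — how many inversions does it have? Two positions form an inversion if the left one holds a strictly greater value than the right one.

28 inversions

Sweep left to right; for each value list the smaller values that follow it:
40 → 31, 24, 19, 18, 17, 12, 4 → 7
31 → 24, 19, 18, 17, 12, 4 → 6
24 → 19, 18, 17, 12, 4 → 5
19 → 18, 17, 12, 4 → 4
18 → 17, 12, 4 → 3
17 → 12, 4 → 2
12 → 4 → 1
4 → none → 0
Sum: 7 + 6 + 5 + 4 + 3 + 2 + 1 + 0 = 28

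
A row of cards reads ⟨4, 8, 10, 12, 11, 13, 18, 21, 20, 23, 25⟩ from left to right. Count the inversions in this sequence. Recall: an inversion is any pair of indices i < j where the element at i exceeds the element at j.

Sweep left to right; for each value list the smaller values that follow it:
4 → none → 0
8 → none → 0
10 → none → 0
12 → 11 → 1
11 → none → 0
13 → none → 0
18 → none → 0
21 → 20 → 1
20 → none → 0
23 → none → 0
25 → none → 0
Sum: 0 + 0 + 0 + 1 + 0 + 0 + 0 + 1 + 0 + 0 + 0 = 2

2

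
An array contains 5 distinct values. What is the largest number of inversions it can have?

10

A reversed (strictly descending) arrangement makes every pair an inversion, giving C(5, 2) inversions.
C(5, 2) = 5·4/2 = 10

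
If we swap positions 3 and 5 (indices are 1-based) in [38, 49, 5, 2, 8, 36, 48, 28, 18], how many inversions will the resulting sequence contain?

20

Positions 3 and 5 hold 5 and 8; after swapping, the array is [38, 49, 8, 2, 5, 36, 48, 28, 18].
Sweep left to right; for each value list the smaller values that follow it:
38: 6
49: 7
8: 2
2: 0
5: 0
36: 2
48: 2
28: 1
18: 0
Sum: 6 + 7 + 2 + 0 + 0 + 2 + 2 + 1 + 0 = 20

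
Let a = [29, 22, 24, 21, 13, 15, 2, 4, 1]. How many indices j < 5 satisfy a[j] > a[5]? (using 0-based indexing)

The element at index 5 is 15.
Elements before it: 29, 22, 24, 21, 13
Those larger than 15: 29, 22, 24, 21

4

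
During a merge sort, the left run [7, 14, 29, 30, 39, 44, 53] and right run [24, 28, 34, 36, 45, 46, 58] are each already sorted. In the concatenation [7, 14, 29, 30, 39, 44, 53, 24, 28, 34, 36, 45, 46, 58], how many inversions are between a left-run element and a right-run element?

For each element r of the right run, count left-run elements greater than r:
r = 24: 29, 30, 39, 44, 53 → 5
r = 28: 29, 30, 39, 44, 53 → 5
r = 34: 39, 44, 53 → 3
r = 36: 39, 44, 53 → 3
r = 45: 53 → 1
r = 46: 53 → 1
r = 58: none → 0
Cross-inversions: 5 + 5 + 3 + 3 + 1 + 1 + 0 = 18

18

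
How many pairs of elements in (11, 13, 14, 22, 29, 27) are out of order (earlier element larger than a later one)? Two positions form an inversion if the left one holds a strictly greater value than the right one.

1

Count, for each position, how many later elements it exceeds:
11: 0
13: 0
14: 0
22: 0
29: 1
27: 0
Sum: 0 + 0 + 0 + 0 + 1 + 0 = 1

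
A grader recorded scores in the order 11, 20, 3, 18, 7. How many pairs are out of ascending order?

Inversion pairs (indices are 0-based):
(0,2): 11 > 3
(0,4): 11 > 7
(1,2): 20 > 3
(1,3): 20 > 18
(1,4): 20 > 7
(3,4): 18 > 7
That's 6 pairs.

There are 6 inversions.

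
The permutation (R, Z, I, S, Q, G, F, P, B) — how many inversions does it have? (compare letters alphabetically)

29

Element-by-element contributions:
R → I, Q, G, F, P, B → 6
Z → I, S, Q, G, F, P, B → 7
I → G, F, B → 3
S → Q, G, F, P, B → 5
Q → G, F, P, B → 4
G → F, B → 2
F → B → 1
P → B → 1
B → none → 0
Sum: 6 + 7 + 3 + 5 + 4 + 2 + 1 + 1 + 0 = 29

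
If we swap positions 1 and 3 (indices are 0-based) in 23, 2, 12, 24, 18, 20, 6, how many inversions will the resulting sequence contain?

Positions 1 and 3 hold 2 and 24; after swapping, the array is [23, 24, 12, 2, 18, 20, 6].
Sweep left to right; for each value list the smaller values that follow it:
23: 5
24: 5
12: 2
2: 0
18: 1
20: 1
6: 0
Sum: 5 + 5 + 2 + 0 + 1 + 1 + 0 = 14

14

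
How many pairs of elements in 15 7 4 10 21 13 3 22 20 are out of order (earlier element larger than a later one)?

14

For each element, count later entries that are smaller:
15: 5
7: 2
4: 1
10: 1
21: 3
13: 1
3: 0
22: 1
20: 0
Sum: 5 + 2 + 1 + 1 + 3 + 1 + 0 + 1 + 0 = 14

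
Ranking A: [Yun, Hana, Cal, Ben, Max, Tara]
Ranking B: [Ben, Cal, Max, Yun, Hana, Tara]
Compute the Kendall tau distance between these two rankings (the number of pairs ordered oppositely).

Assign each item its position (1..6) in the first ordering, then rewrite the second ordering as that position sequence:
positions: Yun→1, Hana→2, Cal→3, Ben→4, Max→5, Tara→6
second ordering as positions: [4, 3, 5, 1, 2, 6]
Discordant pairs = inversions in this position sequence.
4: 3, 1, 2 → 3
3: 1, 2 → 2
5: 1, 2 → 2
1: 0
2: 0
6: 0
Total: 3 + 2 + 2 + 0 + 0 + 0 = 7

7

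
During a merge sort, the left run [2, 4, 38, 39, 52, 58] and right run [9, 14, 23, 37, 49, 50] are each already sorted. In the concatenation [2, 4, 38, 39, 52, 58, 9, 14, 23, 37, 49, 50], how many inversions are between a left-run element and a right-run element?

Count, for every r in R, how many entries of L exceed r:
r = 9: 38, 39, 52, 58 → 4
r = 14: 38, 39, 52, 58 → 4
r = 23: 38, 39, 52, 58 → 4
r = 37: 38, 39, 52, 58 → 4
r = 49: 52, 58 → 2
r = 50: 52, 58 → 2
Cross-inversions: 4 + 4 + 4 + 4 + 2 + 2 = 20

20 split inversions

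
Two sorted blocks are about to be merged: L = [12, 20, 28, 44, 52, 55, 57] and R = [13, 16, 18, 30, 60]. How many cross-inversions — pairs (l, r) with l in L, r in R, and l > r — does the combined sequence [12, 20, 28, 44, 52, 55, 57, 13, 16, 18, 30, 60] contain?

22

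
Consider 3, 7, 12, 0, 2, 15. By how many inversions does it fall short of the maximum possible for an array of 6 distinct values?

Maximum inversions for 6 distinct elements is C(6, 2) = 6·5/2 = 15.
Current inversions — for each element, count later smaller elements:
3: 2
7: 2
12: 2
0: 0
2: 0
15: 0
Current total: 2 + 2 + 2 + 0 + 0 + 0 = 6
Shortfall: 15 − 6 = 9

9 inversions short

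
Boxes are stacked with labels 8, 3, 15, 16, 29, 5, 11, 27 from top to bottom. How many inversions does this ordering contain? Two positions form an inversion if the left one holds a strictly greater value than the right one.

9

For each element, count later entries that are smaller:
8 → 3, 5 → 2
3 → none → 0
15 → 5, 11 → 2
16 → 5, 11 → 2
29 → 5, 11, 27 → 3
5 → none → 0
11 → none → 0
27 → none → 0
Sum: 2 + 0 + 2 + 2 + 3 + 0 + 0 + 0 = 9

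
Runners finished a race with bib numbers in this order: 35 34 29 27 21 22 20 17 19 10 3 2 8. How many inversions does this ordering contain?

For each element, count later entries that are smaller:
35 → 34, 29, 27, 21, 22, 20, 17, 19, 10, 3, 2, 8 → 12
34 → 29, 27, 21, 22, 20, 17, 19, 10, 3, 2, 8 → 11
29 → 27, 21, 22, 20, 17, 19, 10, 3, 2, 8 → 10
27 → 21, 22, 20, 17, 19, 10, 3, 2, 8 → 9
21 → 20, 17, 19, 10, 3, 2, 8 → 7
22 → 20, 17, 19, 10, 3, 2, 8 → 7
20 → 17, 19, 10, 3, 2, 8 → 6
17 → 10, 3, 2, 8 → 4
19 → 10, 3, 2, 8 → 4
10 → 3, 2, 8 → 3
3 → 2 → 1
2 → none → 0
8 → none → 0
Sum: 12 + 11 + 10 + 9 + 7 + 7 + 6 + 4 + 4 + 3 + 1 + 0 + 0 = 74

74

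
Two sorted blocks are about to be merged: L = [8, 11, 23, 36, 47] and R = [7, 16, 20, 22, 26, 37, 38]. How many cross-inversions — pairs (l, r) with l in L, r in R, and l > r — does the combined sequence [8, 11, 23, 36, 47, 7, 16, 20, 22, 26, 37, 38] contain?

For each element r of the right run, count left-run elements greater than r:
r = 7: 8, 11, 23, 36, 47 → 5
r = 16: 23, 36, 47 → 3
r = 20: 23, 36, 47 → 3
r = 22: 23, 36, 47 → 3
r = 26: 36, 47 → 2
r = 37: 47 → 1
r = 38: 47 → 1
Cross-inversions: 5 + 3 + 3 + 3 + 2 + 1 + 1 = 18

18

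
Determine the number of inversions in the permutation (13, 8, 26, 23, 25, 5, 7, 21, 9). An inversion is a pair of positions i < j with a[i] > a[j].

There are 21 inversions.

For each element, count later entries that are smaller:
13 → 8, 5, 7, 9 → 4
8 → 5, 7 → 2
26 → 23, 25, 5, 7, 21, 9 → 6
23 → 5, 7, 21, 9 → 4
25 → 5, 7, 21, 9 → 4
5 → none → 0
7 → none → 0
21 → 9 → 1
9 → none → 0
Sum: 4 + 2 + 6 + 4 + 4 + 0 + 0 + 1 + 0 = 21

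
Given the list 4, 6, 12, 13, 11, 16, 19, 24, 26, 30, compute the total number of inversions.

2 inversions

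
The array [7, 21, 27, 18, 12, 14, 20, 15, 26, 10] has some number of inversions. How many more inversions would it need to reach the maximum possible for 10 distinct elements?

22 inversions short

Maximum inversions for 10 distinct elements is C(10, 2) = 10·9/2 = 45.
Current inversions — for each element, count later smaller elements:
7: 0
21: 6
27: 7
18: 4
12: 1
14: 1
20: 2
15: 1
26: 1
10: 0
Current total: 0 + 6 + 7 + 4 + 1 + 1 + 2 + 1 + 1 + 0 = 23
Shortfall: 45 − 23 = 22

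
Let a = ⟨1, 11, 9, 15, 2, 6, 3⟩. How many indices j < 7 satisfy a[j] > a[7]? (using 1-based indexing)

4

The element at index 7 is 3.
Elements before it: 1, 11, 9, 15, 2, 6
Those larger than 3: 11, 9, 15, 6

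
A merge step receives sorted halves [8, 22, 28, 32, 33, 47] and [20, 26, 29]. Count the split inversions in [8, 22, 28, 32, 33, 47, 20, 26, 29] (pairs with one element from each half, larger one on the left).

12 cross-inversions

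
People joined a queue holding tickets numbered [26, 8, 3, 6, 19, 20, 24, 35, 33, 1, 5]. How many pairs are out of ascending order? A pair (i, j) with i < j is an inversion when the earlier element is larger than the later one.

26

For each element, count later entries that are smaller:
26: 8
8: 4
3: 1
6: 2
19: 2
20: 2
24: 2
35: 3
33: 2
1: 0
5: 0
Sum: 8 + 4 + 1 + 2 + 2 + 2 + 2 + 3 + 2 + 0 + 0 = 26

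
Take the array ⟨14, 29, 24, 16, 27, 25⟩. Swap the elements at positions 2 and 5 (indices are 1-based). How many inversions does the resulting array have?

5

Positions 2 and 5 hold 29 and 27; after swapping, the array is [14, 27, 24, 16, 29, 25].
For each element, count later entries that are smaller:
14 → none → 0
27 → 24, 16, 25 → 3
24 → 16 → 1
16 → none → 0
29 → 25 → 1
25 → none → 0
Sum: 0 + 3 + 1 + 0 + 1 + 0 = 5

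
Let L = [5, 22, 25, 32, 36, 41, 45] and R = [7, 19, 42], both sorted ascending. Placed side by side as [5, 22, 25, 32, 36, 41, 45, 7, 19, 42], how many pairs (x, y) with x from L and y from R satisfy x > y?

Count, for every r in R, how many entries of L exceed r:
r = 7: 22, 25, 32, 36, 41, 45 → 6
r = 19: 22, 25, 32, 36, 41, 45 → 6
r = 42: 45 → 1
Cross-inversions: 6 + 6 + 1 = 13

13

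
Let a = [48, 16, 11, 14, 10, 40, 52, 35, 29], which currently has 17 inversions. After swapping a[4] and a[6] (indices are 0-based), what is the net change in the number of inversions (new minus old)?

+3

Positions 4 and 6 hold 10 and 52; after swapping, the array is [48, 16, 11, 14, 52, 40, 10, 35, 29].
Element-by-element contributions:
48: 7
16: 3
11: 1
14: 1
52: 4
40: 3
10: 0
35: 1
29: 0
Sum: 7 + 3 + 1 + 1 + 4 + 3 + 0 + 1 + 0 = 20
Change: 20 − 17 = +3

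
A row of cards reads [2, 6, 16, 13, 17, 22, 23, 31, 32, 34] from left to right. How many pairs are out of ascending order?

There is 1 inversion.

Count, for each position, how many later elements it exceeds:
2 → none → 0
6 → none → 0
16 → 13 → 1
13 → none → 0
17 → none → 0
22 → none → 0
23 → none → 0
31 → none → 0
32 → none → 0
34 → none → 0
Sum: 0 + 0 + 1 + 0 + 0 + 0 + 0 + 0 + 0 + 0 = 1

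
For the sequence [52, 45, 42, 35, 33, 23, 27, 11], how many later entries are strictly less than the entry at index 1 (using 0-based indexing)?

6

The element at index 1 is 45.
Elements after it: 42, 35, 33, 23, 27, 11
Those smaller than 45: 42, 35, 33, 23, 27, 11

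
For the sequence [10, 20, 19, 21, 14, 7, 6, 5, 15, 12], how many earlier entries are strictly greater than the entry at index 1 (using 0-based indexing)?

The element at index 1 is 20.
Elements before it: 10
None of them are larger than 20.

0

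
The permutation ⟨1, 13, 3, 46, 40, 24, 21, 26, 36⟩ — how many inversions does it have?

Count, for each position, how many later elements it exceeds:
1: 0
13: 1
3: 0
46: 5
40: 4
24: 1
21: 0
26: 0
36: 0
Sum: 0 + 1 + 0 + 5 + 4 + 1 + 0 + 0 + 0 = 11

Out-of-order pairs: 11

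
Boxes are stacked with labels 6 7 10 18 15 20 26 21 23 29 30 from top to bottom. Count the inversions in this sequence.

3

Element-by-element contributions:
6: 0
7: 0
10: 0
18: 1
15: 0
20: 0
26: 2
21: 0
23: 0
29: 0
30: 0
Sum: 0 + 0 + 0 + 1 + 0 + 0 + 2 + 0 + 0 + 0 + 0 = 3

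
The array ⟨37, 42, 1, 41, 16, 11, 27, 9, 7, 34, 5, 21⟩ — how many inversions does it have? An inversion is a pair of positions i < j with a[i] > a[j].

Count, for each position, how many later elements it exceeds:
37 → 1, 16, 11, 27, 9, 7, 34, 5, 21 → 9
42 → 1, 41, 16, 11, 27, 9, 7, 34, 5, 21 → 10
1 → none → 0
41 → 16, 11, 27, 9, 7, 34, 5, 21 → 8
16 → 11, 9, 7, 5 → 4
11 → 9, 7, 5 → 3
27 → 9, 7, 5, 21 → 4
9 → 7, 5 → 2
7 → 5 → 1
34 → 5, 21 → 2
5 → none → 0
21 → none → 0
Sum: 9 + 10 + 0 + 8 + 4 + 3 + 4 + 2 + 1 + 2 + 0 + 0 = 43

43 inversions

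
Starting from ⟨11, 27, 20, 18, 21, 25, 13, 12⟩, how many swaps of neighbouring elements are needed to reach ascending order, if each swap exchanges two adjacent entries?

The minimum number of adjacent swaps to sort an array equals its inversion count, since every such swap removes exactly one inversion.
Count inversions — for each element, later elements that are smaller:
11: none → 0
27: 20, 18, 21, 25, 13, 12 → 6
20: 18, 13, 12 → 3
18: 13, 12 → 2
21: 13, 12 → 2
25: 13, 12 → 2
13: 12 → 1
12: none → 0
Total inversions: 0 + 6 + 3 + 2 + 2 + 2 + 1 + 0 = 16

Swaps: 16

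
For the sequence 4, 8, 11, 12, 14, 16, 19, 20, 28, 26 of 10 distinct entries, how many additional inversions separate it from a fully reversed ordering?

Maximum inversions for 10 distinct elements is C(10, 2) = 10·9/2 = 45.
Current inversions — for each element, count later smaller elements:
4: 0
8: 0
11: 0
12: 0
14: 0
16: 0
19: 0
20: 0
28: 1
26: 0
Current total: 0 + 0 + 0 + 0 + 0 + 0 + 0 + 0 + 1 + 0 = 1
Shortfall: 45 − 1 = 44

44 inversions short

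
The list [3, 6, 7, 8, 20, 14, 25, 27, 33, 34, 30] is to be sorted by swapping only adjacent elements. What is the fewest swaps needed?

Each adjacent swap fixes exactly one inversion, so the minimum swap count equals the number of inversions.
Count inversions — for each element, later elements that are smaller:
3: none → 0
6: none → 0
7: none → 0
8: none → 0
20: 14 → 1
14: none → 0
25: none → 0
27: none → 0
33: 30 → 1
34: 30 → 1
30: none → 0
Total inversions: 0 + 0 + 0 + 0 + 1 + 0 + 0 + 0 + 1 + 1 + 0 = 3

3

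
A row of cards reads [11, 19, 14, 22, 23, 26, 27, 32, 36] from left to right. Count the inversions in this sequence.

Element-by-element contributions:
11: 0
19: 1
14: 0
22: 0
23: 0
26: 0
27: 0
32: 0
36: 0
Sum: 0 + 1 + 0 + 0 + 0 + 0 + 0 + 0 + 0 = 1

1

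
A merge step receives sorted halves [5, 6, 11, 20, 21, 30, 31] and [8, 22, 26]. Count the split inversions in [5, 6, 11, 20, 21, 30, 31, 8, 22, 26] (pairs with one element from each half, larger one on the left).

9 split inversions

Count, for every r in R, how many entries of L exceed r:
r = 8: 11, 20, 21, 30, 31 → 5
r = 22: 30, 31 → 2
r = 26: 30, 31 → 2
Cross-inversions: 5 + 2 + 2 = 9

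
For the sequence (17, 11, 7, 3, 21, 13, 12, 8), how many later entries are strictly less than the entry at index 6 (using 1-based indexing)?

The element at index 6 is 13.
Elements after it: 12, 8
Those smaller than 13: 12, 8

2 such elements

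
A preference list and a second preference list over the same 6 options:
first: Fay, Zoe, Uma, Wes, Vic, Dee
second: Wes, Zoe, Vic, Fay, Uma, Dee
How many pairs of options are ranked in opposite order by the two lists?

Assign each item its position (1..6) in the first ordering, then rewrite the second ordering as that position sequence:
positions: Fay→1, Zoe→2, Uma→3, Wes→4, Vic→5, Dee→6
second ordering as positions: [4, 2, 5, 1, 3, 6]
Discordant pairs = inversions in this position sequence.
4: 2, 1, 3 → 3
2: 1 → 1
5: 1, 3 → 2
1: 0
3: 0
6: 0
Total: 3 + 1 + 2 + 0 + 0 + 0 = 6

6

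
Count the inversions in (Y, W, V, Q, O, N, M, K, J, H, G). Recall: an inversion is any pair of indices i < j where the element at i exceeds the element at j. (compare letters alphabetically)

55 inversions

Element-by-element contributions:
Y → W, V, Q, O, N, M, K, J, H, G → 10
W → V, Q, O, N, M, K, J, H, G → 9
V → Q, O, N, M, K, J, H, G → 8
Q → O, N, M, K, J, H, G → 7
O → N, M, K, J, H, G → 6
N → M, K, J, H, G → 5
M → K, J, H, G → 4
K → J, H, G → 3
J → H, G → 2
H → G → 1
G → none → 0
Sum: 10 + 9 + 8 + 7 + 6 + 5 + 4 + 3 + 2 + 1 + 0 = 55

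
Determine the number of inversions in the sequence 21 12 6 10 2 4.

13

Sweep left to right; for each value list the smaller values that follow it:
21 → 12, 6, 10, 2, 4 → 5
12 → 6, 10, 2, 4 → 4
6 → 2, 4 → 2
10 → 2, 4 → 2
2 → none → 0
4 → none → 0
Sum: 5 + 4 + 2 + 2 + 0 + 0 = 13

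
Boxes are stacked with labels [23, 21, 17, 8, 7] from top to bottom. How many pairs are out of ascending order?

Listing every pair i<j with a[i]>a[j] (using 1-based positions):
(1,2): 23 > 21
(1,3): 23 > 17
(1,4): 23 > 8
(1,5): 23 > 7
(2,3): 21 > 17
(2,4): 21 > 8
(2,5): 21 > 7
(3,4): 17 > 8
(3,5): 17 > 7
(4,5): 8 > 7
That's 10 pairs.

10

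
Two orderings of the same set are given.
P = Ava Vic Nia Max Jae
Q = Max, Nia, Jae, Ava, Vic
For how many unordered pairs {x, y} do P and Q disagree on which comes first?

7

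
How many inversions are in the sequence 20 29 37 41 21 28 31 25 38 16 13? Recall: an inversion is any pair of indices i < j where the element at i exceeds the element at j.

Sweep left to right; for each value list the smaller values that follow it:
20 → 16, 13 → 2
29 → 21, 28, 25, 16, 13 → 5
37 → 21, 28, 31, 25, 16, 13 → 6
41 → 21, 28, 31, 25, 38, 16, 13 → 7
21 → 16, 13 → 2
28 → 25, 16, 13 → 3
31 → 25, 16, 13 → 3
25 → 16, 13 → 2
38 → 16, 13 → 2
16 → 13 → 1
13 → none → 0
Sum: 2 + 5 + 6 + 7 + 2 + 3 + 3 + 2 + 2 + 1 + 0 = 33

33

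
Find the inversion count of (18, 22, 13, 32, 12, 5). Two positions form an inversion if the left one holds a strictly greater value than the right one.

Inversions: 11

Inversion pairs (indices are 1-based):
(1,3): 18 > 13
(1,5): 18 > 12
(1,6): 18 > 5
(2,3): 22 > 13
(2,5): 22 > 12
(2,6): 22 > 5
(3,5): 13 > 12
(3,6): 13 > 5
(4,5): 32 > 12
(4,6): 32 > 5
(5,6): 12 > 5
That's 11 pairs.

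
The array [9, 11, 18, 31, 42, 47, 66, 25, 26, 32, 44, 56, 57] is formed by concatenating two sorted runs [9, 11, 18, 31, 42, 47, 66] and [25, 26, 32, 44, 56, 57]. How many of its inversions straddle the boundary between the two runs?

15

For each element r of the right run, count left-run elements greater than r:
r = 25: 31, 42, 47, 66 → 4
r = 26: 31, 42, 47, 66 → 4
r = 32: 42, 47, 66 → 3
r = 44: 47, 66 → 2
r = 56: 66 → 1
r = 57: 66 → 1
Cross-inversions: 4 + 4 + 3 + 2 + 1 + 1 = 15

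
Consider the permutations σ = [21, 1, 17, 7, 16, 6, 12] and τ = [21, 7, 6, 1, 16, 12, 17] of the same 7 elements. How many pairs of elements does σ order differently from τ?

7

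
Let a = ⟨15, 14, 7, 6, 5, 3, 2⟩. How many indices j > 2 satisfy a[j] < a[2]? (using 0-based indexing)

4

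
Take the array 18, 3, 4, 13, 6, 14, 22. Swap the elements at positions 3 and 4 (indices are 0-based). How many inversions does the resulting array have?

5

Positions 3 and 4 hold 13 and 6; after swapping, the array is [18, 3, 4, 6, 13, 14, 22].
For each element, count later entries that are smaller:
18 → 3, 4, 6, 13, 14 → 5
3 → none → 0
4 → none → 0
6 → none → 0
13 → none → 0
14 → none → 0
22 → none → 0
Sum: 5 + 0 + 0 + 0 + 0 + 0 + 0 = 5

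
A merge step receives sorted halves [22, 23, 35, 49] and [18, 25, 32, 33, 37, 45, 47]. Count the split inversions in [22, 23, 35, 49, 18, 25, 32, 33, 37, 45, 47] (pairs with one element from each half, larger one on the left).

13 cross-inversions

For each element r of the right run, count left-run elements greater than r:
r = 18: 22, 23, 35, 49 → 4
r = 25: 35, 49 → 2
r = 32: 35, 49 → 2
r = 33: 35, 49 → 2
r = 37: 49 → 1
r = 45: 49 → 1
r = 47: 49 → 1
Cross-inversions: 4 + 2 + 2 + 2 + 1 + 1 + 1 = 13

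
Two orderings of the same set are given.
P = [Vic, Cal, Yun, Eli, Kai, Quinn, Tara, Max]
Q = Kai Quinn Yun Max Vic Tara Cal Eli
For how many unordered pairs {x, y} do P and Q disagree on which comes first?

Assign each item its position (1..8) in the first ordering, then rewrite the second ordering as that position sequence:
positions: Vic→1, Cal→2, Yun→3, Eli→4, Kai→5, Quinn→6, Tara→7, Max→8
second ordering as positions: [5, 6, 3, 8, 1, 7, 2, 4]
Discordant pairs = inversions in this position sequence.
5: 3, 1, 2, 4 → 4
6: 3, 1, 2, 4 → 4
3: 1, 2 → 2
8: 1, 7, 2, 4 → 4
1: 0
7: 2, 4 → 2
2: 0
4: 0
Total: 4 + 4 + 2 + 4 + 0 + 2 + 0 + 0 = 16

16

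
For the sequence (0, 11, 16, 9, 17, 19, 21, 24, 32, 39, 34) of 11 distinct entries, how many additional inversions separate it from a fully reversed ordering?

52

Maximum inversions for 11 distinct elements is C(11, 2) = 11·10/2 = 55.
Current inversions — for each element, count later smaller elements:
0: 0
11: 1
16: 1
9: 0
17: 0
19: 0
21: 0
24: 0
32: 0
39: 1
34: 0
Current total: 0 + 1 + 1 + 0 + 0 + 0 + 0 + 0 + 0 + 1 + 0 = 3
Shortfall: 55 − 3 = 52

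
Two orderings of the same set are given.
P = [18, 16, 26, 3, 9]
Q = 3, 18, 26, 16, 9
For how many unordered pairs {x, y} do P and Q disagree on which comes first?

Assign each item its position (1..5) in the first ordering, then rewrite the second ordering as that position sequence:
positions: 18→1, 16→2, 26→3, 3→4, 9→5
second ordering as positions: [4, 1, 3, 2, 5]
Discordant pairs = inversions in this position sequence.
4: 1, 3, 2 → 3
1: 0
3: 2 → 1
2: 0
5: 0
Total: 3 + 0 + 1 + 0 + 0 = 4

There are 4 disagreeing pairs.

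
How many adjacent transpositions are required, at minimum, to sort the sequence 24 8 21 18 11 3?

12 adjacent swaps

The minimum number of adjacent swaps to sort an array equals its inversion count, since every such swap removes exactly one inversion.
Count inversions — for each element, later elements that are smaller:
24: 8, 21, 18, 11, 3 → 5
8: 3 → 1
21: 18, 11, 3 → 3
18: 11, 3 → 2
11: 3 → 1
3: none → 0
Total inversions: 5 + 1 + 3 + 2 + 1 + 0 = 12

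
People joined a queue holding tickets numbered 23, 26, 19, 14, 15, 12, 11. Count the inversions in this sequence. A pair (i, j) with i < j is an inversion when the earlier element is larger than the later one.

19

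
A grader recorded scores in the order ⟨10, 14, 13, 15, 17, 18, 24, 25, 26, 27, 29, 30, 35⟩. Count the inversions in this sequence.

Element-by-element contributions:
10 → none → 0
14 → 13 → 1
13 → none → 0
15 → none → 0
17 → none → 0
18 → none → 0
24 → none → 0
25 → none → 0
26 → none → 0
27 → none → 0
29 → none → 0
30 → none → 0
35 → none → 0
Sum: 0 + 1 + 0 + 0 + 0 + 0 + 0 + 0 + 0 + 0 + 0 + 0 + 0 = 1

Inversions: 1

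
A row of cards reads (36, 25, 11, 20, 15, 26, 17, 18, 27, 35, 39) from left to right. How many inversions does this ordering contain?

Count, for each position, how many later elements it exceeds:
36 → 25, 11, 20, 15, 26, 17, 18, 27, 35 → 9
25 → 11, 20, 15, 17, 18 → 5
11 → none → 0
20 → 15, 17, 18 → 3
15 → none → 0
26 → 17, 18 → 2
17 → none → 0
18 → none → 0
27 → none → 0
35 → none → 0
39 → none → 0
Sum: 9 + 5 + 0 + 3 + 0 + 2 + 0 + 0 + 0 + 0 + 0 = 19

19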